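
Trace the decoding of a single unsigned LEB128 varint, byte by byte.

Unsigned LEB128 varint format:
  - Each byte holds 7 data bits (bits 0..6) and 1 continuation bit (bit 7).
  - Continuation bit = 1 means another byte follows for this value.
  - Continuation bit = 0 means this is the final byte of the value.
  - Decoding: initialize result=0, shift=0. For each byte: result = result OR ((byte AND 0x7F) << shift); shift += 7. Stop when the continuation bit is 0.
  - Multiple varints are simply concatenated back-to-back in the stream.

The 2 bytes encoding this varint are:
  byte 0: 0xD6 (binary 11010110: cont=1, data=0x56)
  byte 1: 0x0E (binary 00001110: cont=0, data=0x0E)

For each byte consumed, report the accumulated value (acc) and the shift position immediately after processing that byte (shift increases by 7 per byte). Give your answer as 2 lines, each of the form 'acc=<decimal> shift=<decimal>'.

Answer: acc=86 shift=7
acc=1878 shift=14

Derivation:
byte 0=0xD6: payload=0x56=86, contrib = 86<<0 = 86; acc -> 86, shift -> 7
byte 1=0x0E: payload=0x0E=14, contrib = 14<<7 = 1792; acc -> 1878, shift -> 14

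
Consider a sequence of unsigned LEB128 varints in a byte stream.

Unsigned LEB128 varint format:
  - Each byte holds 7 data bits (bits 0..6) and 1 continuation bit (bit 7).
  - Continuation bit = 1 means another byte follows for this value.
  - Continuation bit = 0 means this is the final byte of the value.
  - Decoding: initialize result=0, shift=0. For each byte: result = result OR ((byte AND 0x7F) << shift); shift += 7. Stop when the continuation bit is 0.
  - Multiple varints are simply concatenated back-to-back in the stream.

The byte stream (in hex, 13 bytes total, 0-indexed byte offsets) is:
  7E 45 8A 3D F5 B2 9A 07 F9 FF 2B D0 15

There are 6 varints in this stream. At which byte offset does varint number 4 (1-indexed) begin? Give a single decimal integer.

  byte[0]=0x7E cont=0 payload=0x7E=126: acc |= 126<<0 -> acc=126 shift=7 [end]
Varint 1: bytes[0:1] = 7E -> value 126 (1 byte(s))
  byte[1]=0x45 cont=0 payload=0x45=69: acc |= 69<<0 -> acc=69 shift=7 [end]
Varint 2: bytes[1:2] = 45 -> value 69 (1 byte(s))
  byte[2]=0x8A cont=1 payload=0x0A=10: acc |= 10<<0 -> acc=10 shift=7
  byte[3]=0x3D cont=0 payload=0x3D=61: acc |= 61<<7 -> acc=7818 shift=14 [end]
Varint 3: bytes[2:4] = 8A 3D -> value 7818 (2 byte(s))
  byte[4]=0xF5 cont=1 payload=0x75=117: acc |= 117<<0 -> acc=117 shift=7
  byte[5]=0xB2 cont=1 payload=0x32=50: acc |= 50<<7 -> acc=6517 shift=14
  byte[6]=0x9A cont=1 payload=0x1A=26: acc |= 26<<14 -> acc=432501 shift=21
  byte[7]=0x07 cont=0 payload=0x07=7: acc |= 7<<21 -> acc=15112565 shift=28 [end]
Varint 4: bytes[4:8] = F5 B2 9A 07 -> value 15112565 (4 byte(s))
  byte[8]=0xF9 cont=1 payload=0x79=121: acc |= 121<<0 -> acc=121 shift=7
  byte[9]=0xFF cont=1 payload=0x7F=127: acc |= 127<<7 -> acc=16377 shift=14
  byte[10]=0x2B cont=0 payload=0x2B=43: acc |= 43<<14 -> acc=720889 shift=21 [end]
Varint 5: bytes[8:11] = F9 FF 2B -> value 720889 (3 byte(s))
  byte[11]=0xD0 cont=1 payload=0x50=80: acc |= 80<<0 -> acc=80 shift=7
  byte[12]=0x15 cont=0 payload=0x15=21: acc |= 21<<7 -> acc=2768 shift=14 [end]
Varint 6: bytes[11:13] = D0 15 -> value 2768 (2 byte(s))

Answer: 4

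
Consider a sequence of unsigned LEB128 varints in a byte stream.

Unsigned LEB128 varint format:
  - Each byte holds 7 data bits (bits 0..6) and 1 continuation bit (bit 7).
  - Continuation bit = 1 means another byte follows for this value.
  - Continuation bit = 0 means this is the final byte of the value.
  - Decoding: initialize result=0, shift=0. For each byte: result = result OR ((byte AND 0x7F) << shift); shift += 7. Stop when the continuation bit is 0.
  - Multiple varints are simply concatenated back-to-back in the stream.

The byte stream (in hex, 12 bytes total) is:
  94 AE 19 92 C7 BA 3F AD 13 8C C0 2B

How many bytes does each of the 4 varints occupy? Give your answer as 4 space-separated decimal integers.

Answer: 3 4 2 3

Derivation:
  byte[0]=0x94 cont=1 payload=0x14=20: acc |= 20<<0 -> acc=20 shift=7
  byte[1]=0xAE cont=1 payload=0x2E=46: acc |= 46<<7 -> acc=5908 shift=14
  byte[2]=0x19 cont=0 payload=0x19=25: acc |= 25<<14 -> acc=415508 shift=21 [end]
Varint 1: bytes[0:3] = 94 AE 19 -> value 415508 (3 byte(s))
  byte[3]=0x92 cont=1 payload=0x12=18: acc |= 18<<0 -> acc=18 shift=7
  byte[4]=0xC7 cont=1 payload=0x47=71: acc |= 71<<7 -> acc=9106 shift=14
  byte[5]=0xBA cont=1 payload=0x3A=58: acc |= 58<<14 -> acc=959378 shift=21
  byte[6]=0x3F cont=0 payload=0x3F=63: acc |= 63<<21 -> acc=133079954 shift=28 [end]
Varint 2: bytes[3:7] = 92 C7 BA 3F -> value 133079954 (4 byte(s))
  byte[7]=0xAD cont=1 payload=0x2D=45: acc |= 45<<0 -> acc=45 shift=7
  byte[8]=0x13 cont=0 payload=0x13=19: acc |= 19<<7 -> acc=2477 shift=14 [end]
Varint 3: bytes[7:9] = AD 13 -> value 2477 (2 byte(s))
  byte[9]=0x8C cont=1 payload=0x0C=12: acc |= 12<<0 -> acc=12 shift=7
  byte[10]=0xC0 cont=1 payload=0x40=64: acc |= 64<<7 -> acc=8204 shift=14
  byte[11]=0x2B cont=0 payload=0x2B=43: acc |= 43<<14 -> acc=712716 shift=21 [end]
Varint 4: bytes[9:12] = 8C C0 2B -> value 712716 (3 byte(s))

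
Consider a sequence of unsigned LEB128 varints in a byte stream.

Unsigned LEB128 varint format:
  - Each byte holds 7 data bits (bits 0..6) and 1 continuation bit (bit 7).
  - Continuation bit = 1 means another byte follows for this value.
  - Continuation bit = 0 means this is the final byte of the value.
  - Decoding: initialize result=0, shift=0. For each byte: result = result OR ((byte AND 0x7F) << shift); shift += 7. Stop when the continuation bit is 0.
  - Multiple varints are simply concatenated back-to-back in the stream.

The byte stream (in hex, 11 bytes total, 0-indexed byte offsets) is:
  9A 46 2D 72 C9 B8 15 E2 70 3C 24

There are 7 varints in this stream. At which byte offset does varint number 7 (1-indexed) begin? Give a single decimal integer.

  byte[0]=0x9A cont=1 payload=0x1A=26: acc |= 26<<0 -> acc=26 shift=7
  byte[1]=0x46 cont=0 payload=0x46=70: acc |= 70<<7 -> acc=8986 shift=14 [end]
Varint 1: bytes[0:2] = 9A 46 -> value 8986 (2 byte(s))
  byte[2]=0x2D cont=0 payload=0x2D=45: acc |= 45<<0 -> acc=45 shift=7 [end]
Varint 2: bytes[2:3] = 2D -> value 45 (1 byte(s))
  byte[3]=0x72 cont=0 payload=0x72=114: acc |= 114<<0 -> acc=114 shift=7 [end]
Varint 3: bytes[3:4] = 72 -> value 114 (1 byte(s))
  byte[4]=0xC9 cont=1 payload=0x49=73: acc |= 73<<0 -> acc=73 shift=7
  byte[5]=0xB8 cont=1 payload=0x38=56: acc |= 56<<7 -> acc=7241 shift=14
  byte[6]=0x15 cont=0 payload=0x15=21: acc |= 21<<14 -> acc=351305 shift=21 [end]
Varint 4: bytes[4:7] = C9 B8 15 -> value 351305 (3 byte(s))
  byte[7]=0xE2 cont=1 payload=0x62=98: acc |= 98<<0 -> acc=98 shift=7
  byte[8]=0x70 cont=0 payload=0x70=112: acc |= 112<<7 -> acc=14434 shift=14 [end]
Varint 5: bytes[7:9] = E2 70 -> value 14434 (2 byte(s))
  byte[9]=0x3C cont=0 payload=0x3C=60: acc |= 60<<0 -> acc=60 shift=7 [end]
Varint 6: bytes[9:10] = 3C -> value 60 (1 byte(s))
  byte[10]=0x24 cont=0 payload=0x24=36: acc |= 36<<0 -> acc=36 shift=7 [end]
Varint 7: bytes[10:11] = 24 -> value 36 (1 byte(s))

Answer: 10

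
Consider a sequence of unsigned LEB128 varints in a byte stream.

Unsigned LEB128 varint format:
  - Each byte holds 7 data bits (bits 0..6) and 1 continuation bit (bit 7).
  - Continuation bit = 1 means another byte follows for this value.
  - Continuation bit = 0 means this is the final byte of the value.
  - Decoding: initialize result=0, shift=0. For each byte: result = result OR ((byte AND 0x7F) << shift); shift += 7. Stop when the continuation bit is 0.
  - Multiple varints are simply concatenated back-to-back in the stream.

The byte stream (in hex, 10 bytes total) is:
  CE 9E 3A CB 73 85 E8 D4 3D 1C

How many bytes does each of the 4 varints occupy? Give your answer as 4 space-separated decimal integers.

  byte[0]=0xCE cont=1 payload=0x4E=78: acc |= 78<<0 -> acc=78 shift=7
  byte[1]=0x9E cont=1 payload=0x1E=30: acc |= 30<<7 -> acc=3918 shift=14
  byte[2]=0x3A cont=0 payload=0x3A=58: acc |= 58<<14 -> acc=954190 shift=21 [end]
Varint 1: bytes[0:3] = CE 9E 3A -> value 954190 (3 byte(s))
  byte[3]=0xCB cont=1 payload=0x4B=75: acc |= 75<<0 -> acc=75 shift=7
  byte[4]=0x73 cont=0 payload=0x73=115: acc |= 115<<7 -> acc=14795 shift=14 [end]
Varint 2: bytes[3:5] = CB 73 -> value 14795 (2 byte(s))
  byte[5]=0x85 cont=1 payload=0x05=5: acc |= 5<<0 -> acc=5 shift=7
  byte[6]=0xE8 cont=1 payload=0x68=104: acc |= 104<<7 -> acc=13317 shift=14
  byte[7]=0xD4 cont=1 payload=0x54=84: acc |= 84<<14 -> acc=1389573 shift=21
  byte[8]=0x3D cont=0 payload=0x3D=61: acc |= 61<<21 -> acc=129315845 shift=28 [end]
Varint 3: bytes[5:9] = 85 E8 D4 3D -> value 129315845 (4 byte(s))
  byte[9]=0x1C cont=0 payload=0x1C=28: acc |= 28<<0 -> acc=28 shift=7 [end]
Varint 4: bytes[9:10] = 1C -> value 28 (1 byte(s))

Answer: 3 2 4 1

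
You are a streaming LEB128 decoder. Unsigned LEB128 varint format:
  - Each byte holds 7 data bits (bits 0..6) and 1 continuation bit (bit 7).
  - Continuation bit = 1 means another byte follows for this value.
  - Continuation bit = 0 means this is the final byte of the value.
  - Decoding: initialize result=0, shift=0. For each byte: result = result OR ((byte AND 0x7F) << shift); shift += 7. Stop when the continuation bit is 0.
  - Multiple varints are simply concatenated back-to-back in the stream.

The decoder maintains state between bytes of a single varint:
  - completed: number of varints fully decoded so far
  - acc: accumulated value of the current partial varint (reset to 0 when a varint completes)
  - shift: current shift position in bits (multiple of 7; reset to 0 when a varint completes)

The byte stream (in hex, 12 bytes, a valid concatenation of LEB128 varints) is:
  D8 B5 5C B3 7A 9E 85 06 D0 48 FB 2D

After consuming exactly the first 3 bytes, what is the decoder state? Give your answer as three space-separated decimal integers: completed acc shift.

Answer: 1 0 0

Derivation:
byte[0]=0xD8 cont=1 payload=0x58: acc |= 88<<0 -> completed=0 acc=88 shift=7
byte[1]=0xB5 cont=1 payload=0x35: acc |= 53<<7 -> completed=0 acc=6872 shift=14
byte[2]=0x5C cont=0 payload=0x5C: varint #1 complete (value=1514200); reset -> completed=1 acc=0 shift=0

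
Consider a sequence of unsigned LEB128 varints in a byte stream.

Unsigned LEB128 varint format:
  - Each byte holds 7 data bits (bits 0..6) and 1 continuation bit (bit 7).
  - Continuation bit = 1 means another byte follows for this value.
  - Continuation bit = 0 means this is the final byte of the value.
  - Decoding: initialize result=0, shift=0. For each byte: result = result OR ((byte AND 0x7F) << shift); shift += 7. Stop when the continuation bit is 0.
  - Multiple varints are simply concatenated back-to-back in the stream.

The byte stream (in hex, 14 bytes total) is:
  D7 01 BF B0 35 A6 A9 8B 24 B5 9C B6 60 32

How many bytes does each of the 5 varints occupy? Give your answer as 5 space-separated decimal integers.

  byte[0]=0xD7 cont=1 payload=0x57=87: acc |= 87<<0 -> acc=87 shift=7
  byte[1]=0x01 cont=0 payload=0x01=1: acc |= 1<<7 -> acc=215 shift=14 [end]
Varint 1: bytes[0:2] = D7 01 -> value 215 (2 byte(s))
  byte[2]=0xBF cont=1 payload=0x3F=63: acc |= 63<<0 -> acc=63 shift=7
  byte[3]=0xB0 cont=1 payload=0x30=48: acc |= 48<<7 -> acc=6207 shift=14
  byte[4]=0x35 cont=0 payload=0x35=53: acc |= 53<<14 -> acc=874559 shift=21 [end]
Varint 2: bytes[2:5] = BF B0 35 -> value 874559 (3 byte(s))
  byte[5]=0xA6 cont=1 payload=0x26=38: acc |= 38<<0 -> acc=38 shift=7
  byte[6]=0xA9 cont=1 payload=0x29=41: acc |= 41<<7 -> acc=5286 shift=14
  byte[7]=0x8B cont=1 payload=0x0B=11: acc |= 11<<14 -> acc=185510 shift=21
  byte[8]=0x24 cont=0 payload=0x24=36: acc |= 36<<21 -> acc=75682982 shift=28 [end]
Varint 3: bytes[5:9] = A6 A9 8B 24 -> value 75682982 (4 byte(s))
  byte[9]=0xB5 cont=1 payload=0x35=53: acc |= 53<<0 -> acc=53 shift=7
  byte[10]=0x9C cont=1 payload=0x1C=28: acc |= 28<<7 -> acc=3637 shift=14
  byte[11]=0xB6 cont=1 payload=0x36=54: acc |= 54<<14 -> acc=888373 shift=21
  byte[12]=0x60 cont=0 payload=0x60=96: acc |= 96<<21 -> acc=202214965 shift=28 [end]
Varint 4: bytes[9:13] = B5 9C B6 60 -> value 202214965 (4 byte(s))
  byte[13]=0x32 cont=0 payload=0x32=50: acc |= 50<<0 -> acc=50 shift=7 [end]
Varint 5: bytes[13:14] = 32 -> value 50 (1 byte(s))

Answer: 2 3 4 4 1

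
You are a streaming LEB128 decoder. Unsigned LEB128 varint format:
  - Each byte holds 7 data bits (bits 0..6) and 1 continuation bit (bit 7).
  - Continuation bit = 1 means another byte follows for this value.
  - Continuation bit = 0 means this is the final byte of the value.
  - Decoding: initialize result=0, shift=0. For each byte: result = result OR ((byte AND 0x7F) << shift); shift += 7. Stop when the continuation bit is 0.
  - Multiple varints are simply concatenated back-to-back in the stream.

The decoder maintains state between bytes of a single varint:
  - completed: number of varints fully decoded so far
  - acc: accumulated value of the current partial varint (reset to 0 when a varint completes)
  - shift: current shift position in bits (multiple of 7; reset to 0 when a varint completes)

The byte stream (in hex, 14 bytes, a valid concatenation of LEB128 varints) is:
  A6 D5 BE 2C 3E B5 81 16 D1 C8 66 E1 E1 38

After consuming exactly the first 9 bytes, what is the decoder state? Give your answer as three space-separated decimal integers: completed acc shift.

Answer: 3 81 7

Derivation:
byte[0]=0xA6 cont=1 payload=0x26: acc |= 38<<0 -> completed=0 acc=38 shift=7
byte[1]=0xD5 cont=1 payload=0x55: acc |= 85<<7 -> completed=0 acc=10918 shift=14
byte[2]=0xBE cont=1 payload=0x3E: acc |= 62<<14 -> completed=0 acc=1026726 shift=21
byte[3]=0x2C cont=0 payload=0x2C: varint #1 complete (value=93301414); reset -> completed=1 acc=0 shift=0
byte[4]=0x3E cont=0 payload=0x3E: varint #2 complete (value=62); reset -> completed=2 acc=0 shift=0
byte[5]=0xB5 cont=1 payload=0x35: acc |= 53<<0 -> completed=2 acc=53 shift=7
byte[6]=0x81 cont=1 payload=0x01: acc |= 1<<7 -> completed=2 acc=181 shift=14
byte[7]=0x16 cont=0 payload=0x16: varint #3 complete (value=360629); reset -> completed=3 acc=0 shift=0
byte[8]=0xD1 cont=1 payload=0x51: acc |= 81<<0 -> completed=3 acc=81 shift=7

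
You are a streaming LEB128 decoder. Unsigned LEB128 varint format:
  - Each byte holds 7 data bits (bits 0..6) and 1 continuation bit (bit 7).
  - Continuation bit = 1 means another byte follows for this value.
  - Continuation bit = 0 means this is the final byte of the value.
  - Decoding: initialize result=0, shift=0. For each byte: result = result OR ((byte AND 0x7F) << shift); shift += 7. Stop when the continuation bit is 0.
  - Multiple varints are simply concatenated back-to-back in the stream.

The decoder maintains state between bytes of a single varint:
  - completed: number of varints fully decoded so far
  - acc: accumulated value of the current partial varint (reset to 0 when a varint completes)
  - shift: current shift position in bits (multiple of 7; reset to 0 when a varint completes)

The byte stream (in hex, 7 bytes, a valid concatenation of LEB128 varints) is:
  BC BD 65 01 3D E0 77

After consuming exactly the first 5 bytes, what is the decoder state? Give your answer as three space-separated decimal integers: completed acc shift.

Answer: 3 0 0

Derivation:
byte[0]=0xBC cont=1 payload=0x3C: acc |= 60<<0 -> completed=0 acc=60 shift=7
byte[1]=0xBD cont=1 payload=0x3D: acc |= 61<<7 -> completed=0 acc=7868 shift=14
byte[2]=0x65 cont=0 payload=0x65: varint #1 complete (value=1662652); reset -> completed=1 acc=0 shift=0
byte[3]=0x01 cont=0 payload=0x01: varint #2 complete (value=1); reset -> completed=2 acc=0 shift=0
byte[4]=0x3D cont=0 payload=0x3D: varint #3 complete (value=61); reset -> completed=3 acc=0 shift=0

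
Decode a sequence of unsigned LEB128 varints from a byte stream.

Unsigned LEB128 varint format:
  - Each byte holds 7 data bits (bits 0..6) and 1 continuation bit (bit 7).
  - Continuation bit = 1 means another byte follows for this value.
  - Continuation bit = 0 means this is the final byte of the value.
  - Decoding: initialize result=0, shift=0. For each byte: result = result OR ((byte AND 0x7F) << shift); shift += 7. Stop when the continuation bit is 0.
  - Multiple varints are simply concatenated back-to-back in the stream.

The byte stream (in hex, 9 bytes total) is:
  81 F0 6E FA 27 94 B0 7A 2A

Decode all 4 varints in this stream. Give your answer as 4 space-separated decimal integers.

  byte[0]=0x81 cont=1 payload=0x01=1: acc |= 1<<0 -> acc=1 shift=7
  byte[1]=0xF0 cont=1 payload=0x70=112: acc |= 112<<7 -> acc=14337 shift=14
  byte[2]=0x6E cont=0 payload=0x6E=110: acc |= 110<<14 -> acc=1816577 shift=21 [end]
Varint 1: bytes[0:3] = 81 F0 6E -> value 1816577 (3 byte(s))
  byte[3]=0xFA cont=1 payload=0x7A=122: acc |= 122<<0 -> acc=122 shift=7
  byte[4]=0x27 cont=0 payload=0x27=39: acc |= 39<<7 -> acc=5114 shift=14 [end]
Varint 2: bytes[3:5] = FA 27 -> value 5114 (2 byte(s))
  byte[5]=0x94 cont=1 payload=0x14=20: acc |= 20<<0 -> acc=20 shift=7
  byte[6]=0xB0 cont=1 payload=0x30=48: acc |= 48<<7 -> acc=6164 shift=14
  byte[7]=0x7A cont=0 payload=0x7A=122: acc |= 122<<14 -> acc=2005012 shift=21 [end]
Varint 3: bytes[5:8] = 94 B0 7A -> value 2005012 (3 byte(s))
  byte[8]=0x2A cont=0 payload=0x2A=42: acc |= 42<<0 -> acc=42 shift=7 [end]
Varint 4: bytes[8:9] = 2A -> value 42 (1 byte(s))

Answer: 1816577 5114 2005012 42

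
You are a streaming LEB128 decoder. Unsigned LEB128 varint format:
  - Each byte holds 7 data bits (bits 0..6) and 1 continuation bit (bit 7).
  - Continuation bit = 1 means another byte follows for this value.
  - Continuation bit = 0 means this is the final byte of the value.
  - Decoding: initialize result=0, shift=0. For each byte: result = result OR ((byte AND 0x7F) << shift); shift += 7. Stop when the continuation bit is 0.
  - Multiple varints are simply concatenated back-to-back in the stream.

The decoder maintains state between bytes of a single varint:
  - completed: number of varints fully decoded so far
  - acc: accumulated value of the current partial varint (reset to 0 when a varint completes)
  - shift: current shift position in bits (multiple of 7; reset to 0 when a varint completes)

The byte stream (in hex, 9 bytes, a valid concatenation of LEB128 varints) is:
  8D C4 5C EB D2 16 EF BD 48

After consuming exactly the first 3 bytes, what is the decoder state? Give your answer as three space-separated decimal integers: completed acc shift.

byte[0]=0x8D cont=1 payload=0x0D: acc |= 13<<0 -> completed=0 acc=13 shift=7
byte[1]=0xC4 cont=1 payload=0x44: acc |= 68<<7 -> completed=0 acc=8717 shift=14
byte[2]=0x5C cont=0 payload=0x5C: varint #1 complete (value=1516045); reset -> completed=1 acc=0 shift=0

Answer: 1 0 0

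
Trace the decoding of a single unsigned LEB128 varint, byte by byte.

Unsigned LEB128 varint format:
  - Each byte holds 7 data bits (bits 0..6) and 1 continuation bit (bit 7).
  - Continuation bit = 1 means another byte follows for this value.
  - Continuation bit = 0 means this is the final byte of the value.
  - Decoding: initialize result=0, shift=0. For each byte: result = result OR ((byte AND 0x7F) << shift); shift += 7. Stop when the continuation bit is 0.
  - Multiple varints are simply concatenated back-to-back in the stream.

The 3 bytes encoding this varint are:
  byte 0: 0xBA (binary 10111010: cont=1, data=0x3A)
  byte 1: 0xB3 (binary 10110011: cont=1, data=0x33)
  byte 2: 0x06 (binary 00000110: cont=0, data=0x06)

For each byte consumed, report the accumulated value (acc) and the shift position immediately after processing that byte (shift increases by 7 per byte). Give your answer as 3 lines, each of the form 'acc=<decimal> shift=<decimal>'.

Answer: acc=58 shift=7
acc=6586 shift=14
acc=104890 shift=21

Derivation:
byte 0=0xBA: payload=0x3A=58, contrib = 58<<0 = 58; acc -> 58, shift -> 7
byte 1=0xB3: payload=0x33=51, contrib = 51<<7 = 6528; acc -> 6586, shift -> 14
byte 2=0x06: payload=0x06=6, contrib = 6<<14 = 98304; acc -> 104890, shift -> 21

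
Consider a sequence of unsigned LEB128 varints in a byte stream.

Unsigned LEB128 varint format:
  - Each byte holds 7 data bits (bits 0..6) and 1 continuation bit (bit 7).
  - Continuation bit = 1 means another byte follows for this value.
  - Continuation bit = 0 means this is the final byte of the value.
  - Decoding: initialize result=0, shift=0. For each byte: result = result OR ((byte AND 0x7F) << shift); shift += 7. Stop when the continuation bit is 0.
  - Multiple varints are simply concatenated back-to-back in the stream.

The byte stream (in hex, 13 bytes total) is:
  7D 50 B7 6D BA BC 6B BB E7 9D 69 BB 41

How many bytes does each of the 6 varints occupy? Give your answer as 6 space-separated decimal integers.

Answer: 1 1 2 3 4 2

Derivation:
  byte[0]=0x7D cont=0 payload=0x7D=125: acc |= 125<<0 -> acc=125 shift=7 [end]
Varint 1: bytes[0:1] = 7D -> value 125 (1 byte(s))
  byte[1]=0x50 cont=0 payload=0x50=80: acc |= 80<<0 -> acc=80 shift=7 [end]
Varint 2: bytes[1:2] = 50 -> value 80 (1 byte(s))
  byte[2]=0xB7 cont=1 payload=0x37=55: acc |= 55<<0 -> acc=55 shift=7
  byte[3]=0x6D cont=0 payload=0x6D=109: acc |= 109<<7 -> acc=14007 shift=14 [end]
Varint 3: bytes[2:4] = B7 6D -> value 14007 (2 byte(s))
  byte[4]=0xBA cont=1 payload=0x3A=58: acc |= 58<<0 -> acc=58 shift=7
  byte[5]=0xBC cont=1 payload=0x3C=60: acc |= 60<<7 -> acc=7738 shift=14
  byte[6]=0x6B cont=0 payload=0x6B=107: acc |= 107<<14 -> acc=1760826 shift=21 [end]
Varint 4: bytes[4:7] = BA BC 6B -> value 1760826 (3 byte(s))
  byte[7]=0xBB cont=1 payload=0x3B=59: acc |= 59<<0 -> acc=59 shift=7
  byte[8]=0xE7 cont=1 payload=0x67=103: acc |= 103<<7 -> acc=13243 shift=14
  byte[9]=0x9D cont=1 payload=0x1D=29: acc |= 29<<14 -> acc=488379 shift=21
  byte[10]=0x69 cont=0 payload=0x69=105: acc |= 105<<21 -> acc=220689339 shift=28 [end]
Varint 5: bytes[7:11] = BB E7 9D 69 -> value 220689339 (4 byte(s))
  byte[11]=0xBB cont=1 payload=0x3B=59: acc |= 59<<0 -> acc=59 shift=7
  byte[12]=0x41 cont=0 payload=0x41=65: acc |= 65<<7 -> acc=8379 shift=14 [end]
Varint 6: bytes[11:13] = BB 41 -> value 8379 (2 byte(s))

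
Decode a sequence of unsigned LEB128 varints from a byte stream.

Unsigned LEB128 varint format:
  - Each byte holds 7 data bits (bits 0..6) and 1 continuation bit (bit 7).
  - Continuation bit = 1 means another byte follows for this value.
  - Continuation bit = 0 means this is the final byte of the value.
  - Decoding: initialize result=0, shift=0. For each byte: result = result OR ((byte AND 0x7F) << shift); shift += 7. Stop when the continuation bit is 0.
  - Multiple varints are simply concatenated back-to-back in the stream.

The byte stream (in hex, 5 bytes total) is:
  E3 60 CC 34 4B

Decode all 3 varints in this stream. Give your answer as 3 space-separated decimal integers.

  byte[0]=0xE3 cont=1 payload=0x63=99: acc |= 99<<0 -> acc=99 shift=7
  byte[1]=0x60 cont=0 payload=0x60=96: acc |= 96<<7 -> acc=12387 shift=14 [end]
Varint 1: bytes[0:2] = E3 60 -> value 12387 (2 byte(s))
  byte[2]=0xCC cont=1 payload=0x4C=76: acc |= 76<<0 -> acc=76 shift=7
  byte[3]=0x34 cont=0 payload=0x34=52: acc |= 52<<7 -> acc=6732 shift=14 [end]
Varint 2: bytes[2:4] = CC 34 -> value 6732 (2 byte(s))
  byte[4]=0x4B cont=0 payload=0x4B=75: acc |= 75<<0 -> acc=75 shift=7 [end]
Varint 3: bytes[4:5] = 4B -> value 75 (1 byte(s))

Answer: 12387 6732 75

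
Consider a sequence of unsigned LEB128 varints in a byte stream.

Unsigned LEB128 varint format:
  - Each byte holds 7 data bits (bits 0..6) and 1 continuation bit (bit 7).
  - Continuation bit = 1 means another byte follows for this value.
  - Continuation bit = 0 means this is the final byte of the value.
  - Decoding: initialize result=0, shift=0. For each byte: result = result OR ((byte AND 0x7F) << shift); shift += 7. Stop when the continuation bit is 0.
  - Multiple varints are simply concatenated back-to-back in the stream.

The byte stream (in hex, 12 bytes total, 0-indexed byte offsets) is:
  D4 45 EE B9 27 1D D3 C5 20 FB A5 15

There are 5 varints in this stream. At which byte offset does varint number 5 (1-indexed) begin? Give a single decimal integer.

  byte[0]=0xD4 cont=1 payload=0x54=84: acc |= 84<<0 -> acc=84 shift=7
  byte[1]=0x45 cont=0 payload=0x45=69: acc |= 69<<7 -> acc=8916 shift=14 [end]
Varint 1: bytes[0:2] = D4 45 -> value 8916 (2 byte(s))
  byte[2]=0xEE cont=1 payload=0x6E=110: acc |= 110<<0 -> acc=110 shift=7
  byte[3]=0xB9 cont=1 payload=0x39=57: acc |= 57<<7 -> acc=7406 shift=14
  byte[4]=0x27 cont=0 payload=0x27=39: acc |= 39<<14 -> acc=646382 shift=21 [end]
Varint 2: bytes[2:5] = EE B9 27 -> value 646382 (3 byte(s))
  byte[5]=0x1D cont=0 payload=0x1D=29: acc |= 29<<0 -> acc=29 shift=7 [end]
Varint 3: bytes[5:6] = 1D -> value 29 (1 byte(s))
  byte[6]=0xD3 cont=1 payload=0x53=83: acc |= 83<<0 -> acc=83 shift=7
  byte[7]=0xC5 cont=1 payload=0x45=69: acc |= 69<<7 -> acc=8915 shift=14
  byte[8]=0x20 cont=0 payload=0x20=32: acc |= 32<<14 -> acc=533203 shift=21 [end]
Varint 4: bytes[6:9] = D3 C5 20 -> value 533203 (3 byte(s))
  byte[9]=0xFB cont=1 payload=0x7B=123: acc |= 123<<0 -> acc=123 shift=7
  byte[10]=0xA5 cont=1 payload=0x25=37: acc |= 37<<7 -> acc=4859 shift=14
  byte[11]=0x15 cont=0 payload=0x15=21: acc |= 21<<14 -> acc=348923 shift=21 [end]
Varint 5: bytes[9:12] = FB A5 15 -> value 348923 (3 byte(s))

Answer: 9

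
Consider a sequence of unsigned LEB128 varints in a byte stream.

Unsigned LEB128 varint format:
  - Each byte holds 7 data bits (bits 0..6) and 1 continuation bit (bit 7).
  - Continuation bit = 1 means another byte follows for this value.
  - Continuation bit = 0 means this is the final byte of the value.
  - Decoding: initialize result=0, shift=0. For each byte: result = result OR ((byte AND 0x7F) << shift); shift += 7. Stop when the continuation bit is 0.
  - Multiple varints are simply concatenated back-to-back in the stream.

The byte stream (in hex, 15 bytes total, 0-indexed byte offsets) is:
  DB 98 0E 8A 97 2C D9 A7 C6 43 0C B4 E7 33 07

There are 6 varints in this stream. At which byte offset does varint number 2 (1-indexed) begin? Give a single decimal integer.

Answer: 3

Derivation:
  byte[0]=0xDB cont=1 payload=0x5B=91: acc |= 91<<0 -> acc=91 shift=7
  byte[1]=0x98 cont=1 payload=0x18=24: acc |= 24<<7 -> acc=3163 shift=14
  byte[2]=0x0E cont=0 payload=0x0E=14: acc |= 14<<14 -> acc=232539 shift=21 [end]
Varint 1: bytes[0:3] = DB 98 0E -> value 232539 (3 byte(s))
  byte[3]=0x8A cont=1 payload=0x0A=10: acc |= 10<<0 -> acc=10 shift=7
  byte[4]=0x97 cont=1 payload=0x17=23: acc |= 23<<7 -> acc=2954 shift=14
  byte[5]=0x2C cont=0 payload=0x2C=44: acc |= 44<<14 -> acc=723850 shift=21 [end]
Varint 2: bytes[3:6] = 8A 97 2C -> value 723850 (3 byte(s))
  byte[6]=0xD9 cont=1 payload=0x59=89: acc |= 89<<0 -> acc=89 shift=7
  byte[7]=0xA7 cont=1 payload=0x27=39: acc |= 39<<7 -> acc=5081 shift=14
  byte[8]=0xC6 cont=1 payload=0x46=70: acc |= 70<<14 -> acc=1151961 shift=21
  byte[9]=0x43 cont=0 payload=0x43=67: acc |= 67<<21 -> acc=141661145 shift=28 [end]
Varint 3: bytes[6:10] = D9 A7 C6 43 -> value 141661145 (4 byte(s))
  byte[10]=0x0C cont=0 payload=0x0C=12: acc |= 12<<0 -> acc=12 shift=7 [end]
Varint 4: bytes[10:11] = 0C -> value 12 (1 byte(s))
  byte[11]=0xB4 cont=1 payload=0x34=52: acc |= 52<<0 -> acc=52 shift=7
  byte[12]=0xE7 cont=1 payload=0x67=103: acc |= 103<<7 -> acc=13236 shift=14
  byte[13]=0x33 cont=0 payload=0x33=51: acc |= 51<<14 -> acc=848820 shift=21 [end]
Varint 5: bytes[11:14] = B4 E7 33 -> value 848820 (3 byte(s))
  byte[14]=0x07 cont=0 payload=0x07=7: acc |= 7<<0 -> acc=7 shift=7 [end]
Varint 6: bytes[14:15] = 07 -> value 7 (1 byte(s))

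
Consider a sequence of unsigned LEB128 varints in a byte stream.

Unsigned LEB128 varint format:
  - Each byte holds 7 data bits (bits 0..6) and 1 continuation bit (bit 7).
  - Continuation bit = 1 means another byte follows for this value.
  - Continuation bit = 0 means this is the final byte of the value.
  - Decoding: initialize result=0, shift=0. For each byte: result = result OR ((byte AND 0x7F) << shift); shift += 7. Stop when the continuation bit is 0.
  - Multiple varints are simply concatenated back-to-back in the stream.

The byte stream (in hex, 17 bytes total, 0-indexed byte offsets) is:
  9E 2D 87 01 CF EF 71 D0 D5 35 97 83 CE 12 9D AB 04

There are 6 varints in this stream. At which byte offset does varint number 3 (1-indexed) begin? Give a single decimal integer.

Answer: 4

Derivation:
  byte[0]=0x9E cont=1 payload=0x1E=30: acc |= 30<<0 -> acc=30 shift=7
  byte[1]=0x2D cont=0 payload=0x2D=45: acc |= 45<<7 -> acc=5790 shift=14 [end]
Varint 1: bytes[0:2] = 9E 2D -> value 5790 (2 byte(s))
  byte[2]=0x87 cont=1 payload=0x07=7: acc |= 7<<0 -> acc=7 shift=7
  byte[3]=0x01 cont=0 payload=0x01=1: acc |= 1<<7 -> acc=135 shift=14 [end]
Varint 2: bytes[2:4] = 87 01 -> value 135 (2 byte(s))
  byte[4]=0xCF cont=1 payload=0x4F=79: acc |= 79<<0 -> acc=79 shift=7
  byte[5]=0xEF cont=1 payload=0x6F=111: acc |= 111<<7 -> acc=14287 shift=14
  byte[6]=0x71 cont=0 payload=0x71=113: acc |= 113<<14 -> acc=1865679 shift=21 [end]
Varint 3: bytes[4:7] = CF EF 71 -> value 1865679 (3 byte(s))
  byte[7]=0xD0 cont=1 payload=0x50=80: acc |= 80<<0 -> acc=80 shift=7
  byte[8]=0xD5 cont=1 payload=0x55=85: acc |= 85<<7 -> acc=10960 shift=14
  byte[9]=0x35 cont=0 payload=0x35=53: acc |= 53<<14 -> acc=879312 shift=21 [end]
Varint 4: bytes[7:10] = D0 D5 35 -> value 879312 (3 byte(s))
  byte[10]=0x97 cont=1 payload=0x17=23: acc |= 23<<0 -> acc=23 shift=7
  byte[11]=0x83 cont=1 payload=0x03=3: acc |= 3<<7 -> acc=407 shift=14
  byte[12]=0xCE cont=1 payload=0x4E=78: acc |= 78<<14 -> acc=1278359 shift=21
  byte[13]=0x12 cont=0 payload=0x12=18: acc |= 18<<21 -> acc=39027095 shift=28 [end]
Varint 5: bytes[10:14] = 97 83 CE 12 -> value 39027095 (4 byte(s))
  byte[14]=0x9D cont=1 payload=0x1D=29: acc |= 29<<0 -> acc=29 shift=7
  byte[15]=0xAB cont=1 payload=0x2B=43: acc |= 43<<7 -> acc=5533 shift=14
  byte[16]=0x04 cont=0 payload=0x04=4: acc |= 4<<14 -> acc=71069 shift=21 [end]
Varint 6: bytes[14:17] = 9D AB 04 -> value 71069 (3 byte(s))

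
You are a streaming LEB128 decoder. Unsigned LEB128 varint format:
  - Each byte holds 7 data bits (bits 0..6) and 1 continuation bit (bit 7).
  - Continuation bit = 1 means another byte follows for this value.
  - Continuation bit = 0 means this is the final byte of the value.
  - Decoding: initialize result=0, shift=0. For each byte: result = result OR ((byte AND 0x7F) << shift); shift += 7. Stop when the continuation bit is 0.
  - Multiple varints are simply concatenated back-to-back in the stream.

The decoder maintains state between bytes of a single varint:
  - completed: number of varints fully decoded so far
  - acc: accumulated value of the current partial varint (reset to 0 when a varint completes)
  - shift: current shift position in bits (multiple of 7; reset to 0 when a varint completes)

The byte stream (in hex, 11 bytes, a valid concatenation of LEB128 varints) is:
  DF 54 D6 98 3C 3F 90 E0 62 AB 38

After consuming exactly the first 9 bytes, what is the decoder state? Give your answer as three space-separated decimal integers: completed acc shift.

Answer: 4 0 0

Derivation:
byte[0]=0xDF cont=1 payload=0x5F: acc |= 95<<0 -> completed=0 acc=95 shift=7
byte[1]=0x54 cont=0 payload=0x54: varint #1 complete (value=10847); reset -> completed=1 acc=0 shift=0
byte[2]=0xD6 cont=1 payload=0x56: acc |= 86<<0 -> completed=1 acc=86 shift=7
byte[3]=0x98 cont=1 payload=0x18: acc |= 24<<7 -> completed=1 acc=3158 shift=14
byte[4]=0x3C cont=0 payload=0x3C: varint #2 complete (value=986198); reset -> completed=2 acc=0 shift=0
byte[5]=0x3F cont=0 payload=0x3F: varint #3 complete (value=63); reset -> completed=3 acc=0 shift=0
byte[6]=0x90 cont=1 payload=0x10: acc |= 16<<0 -> completed=3 acc=16 shift=7
byte[7]=0xE0 cont=1 payload=0x60: acc |= 96<<7 -> completed=3 acc=12304 shift=14
byte[8]=0x62 cont=0 payload=0x62: varint #4 complete (value=1617936); reset -> completed=4 acc=0 shift=0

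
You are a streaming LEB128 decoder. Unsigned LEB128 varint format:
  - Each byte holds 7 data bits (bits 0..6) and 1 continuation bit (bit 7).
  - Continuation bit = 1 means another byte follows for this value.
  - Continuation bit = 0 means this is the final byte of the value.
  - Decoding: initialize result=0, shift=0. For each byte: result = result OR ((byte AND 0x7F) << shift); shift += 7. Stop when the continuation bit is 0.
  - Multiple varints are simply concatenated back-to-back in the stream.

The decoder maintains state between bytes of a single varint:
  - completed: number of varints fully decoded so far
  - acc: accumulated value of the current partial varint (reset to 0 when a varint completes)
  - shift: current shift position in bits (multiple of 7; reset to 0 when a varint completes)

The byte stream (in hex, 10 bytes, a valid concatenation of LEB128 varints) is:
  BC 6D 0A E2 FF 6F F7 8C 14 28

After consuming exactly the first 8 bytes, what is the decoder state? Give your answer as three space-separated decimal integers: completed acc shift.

byte[0]=0xBC cont=1 payload=0x3C: acc |= 60<<0 -> completed=0 acc=60 shift=7
byte[1]=0x6D cont=0 payload=0x6D: varint #1 complete (value=14012); reset -> completed=1 acc=0 shift=0
byte[2]=0x0A cont=0 payload=0x0A: varint #2 complete (value=10); reset -> completed=2 acc=0 shift=0
byte[3]=0xE2 cont=1 payload=0x62: acc |= 98<<0 -> completed=2 acc=98 shift=7
byte[4]=0xFF cont=1 payload=0x7F: acc |= 127<<7 -> completed=2 acc=16354 shift=14
byte[5]=0x6F cont=0 payload=0x6F: varint #3 complete (value=1834978); reset -> completed=3 acc=0 shift=0
byte[6]=0xF7 cont=1 payload=0x77: acc |= 119<<0 -> completed=3 acc=119 shift=7
byte[7]=0x8C cont=1 payload=0x0C: acc |= 12<<7 -> completed=3 acc=1655 shift=14

Answer: 3 1655 14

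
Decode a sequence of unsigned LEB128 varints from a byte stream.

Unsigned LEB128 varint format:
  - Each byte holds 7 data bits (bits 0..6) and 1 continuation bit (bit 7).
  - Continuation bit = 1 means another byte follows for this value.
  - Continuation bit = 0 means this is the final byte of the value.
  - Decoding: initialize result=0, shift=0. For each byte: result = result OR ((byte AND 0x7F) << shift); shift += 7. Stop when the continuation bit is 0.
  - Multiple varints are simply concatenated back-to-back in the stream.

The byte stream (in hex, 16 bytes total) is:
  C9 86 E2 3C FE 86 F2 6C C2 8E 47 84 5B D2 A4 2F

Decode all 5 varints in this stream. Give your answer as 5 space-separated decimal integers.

Answer: 127435593 228361086 1165122 11652 774738

Derivation:
  byte[0]=0xC9 cont=1 payload=0x49=73: acc |= 73<<0 -> acc=73 shift=7
  byte[1]=0x86 cont=1 payload=0x06=6: acc |= 6<<7 -> acc=841 shift=14
  byte[2]=0xE2 cont=1 payload=0x62=98: acc |= 98<<14 -> acc=1606473 shift=21
  byte[3]=0x3C cont=0 payload=0x3C=60: acc |= 60<<21 -> acc=127435593 shift=28 [end]
Varint 1: bytes[0:4] = C9 86 E2 3C -> value 127435593 (4 byte(s))
  byte[4]=0xFE cont=1 payload=0x7E=126: acc |= 126<<0 -> acc=126 shift=7
  byte[5]=0x86 cont=1 payload=0x06=6: acc |= 6<<7 -> acc=894 shift=14
  byte[6]=0xF2 cont=1 payload=0x72=114: acc |= 114<<14 -> acc=1868670 shift=21
  byte[7]=0x6C cont=0 payload=0x6C=108: acc |= 108<<21 -> acc=228361086 shift=28 [end]
Varint 2: bytes[4:8] = FE 86 F2 6C -> value 228361086 (4 byte(s))
  byte[8]=0xC2 cont=1 payload=0x42=66: acc |= 66<<0 -> acc=66 shift=7
  byte[9]=0x8E cont=1 payload=0x0E=14: acc |= 14<<7 -> acc=1858 shift=14
  byte[10]=0x47 cont=0 payload=0x47=71: acc |= 71<<14 -> acc=1165122 shift=21 [end]
Varint 3: bytes[8:11] = C2 8E 47 -> value 1165122 (3 byte(s))
  byte[11]=0x84 cont=1 payload=0x04=4: acc |= 4<<0 -> acc=4 shift=7
  byte[12]=0x5B cont=0 payload=0x5B=91: acc |= 91<<7 -> acc=11652 shift=14 [end]
Varint 4: bytes[11:13] = 84 5B -> value 11652 (2 byte(s))
  byte[13]=0xD2 cont=1 payload=0x52=82: acc |= 82<<0 -> acc=82 shift=7
  byte[14]=0xA4 cont=1 payload=0x24=36: acc |= 36<<7 -> acc=4690 shift=14
  byte[15]=0x2F cont=0 payload=0x2F=47: acc |= 47<<14 -> acc=774738 shift=21 [end]
Varint 5: bytes[13:16] = D2 A4 2F -> value 774738 (3 byte(s))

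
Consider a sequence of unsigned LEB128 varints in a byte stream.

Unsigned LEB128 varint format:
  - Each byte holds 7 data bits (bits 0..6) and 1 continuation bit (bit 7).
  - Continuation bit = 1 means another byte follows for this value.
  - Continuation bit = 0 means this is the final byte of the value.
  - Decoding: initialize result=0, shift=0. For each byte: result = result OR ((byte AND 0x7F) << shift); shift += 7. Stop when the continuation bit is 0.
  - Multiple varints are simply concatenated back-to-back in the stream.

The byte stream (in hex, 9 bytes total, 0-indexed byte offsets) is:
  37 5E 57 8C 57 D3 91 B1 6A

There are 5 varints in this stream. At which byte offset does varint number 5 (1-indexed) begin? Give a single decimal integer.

  byte[0]=0x37 cont=0 payload=0x37=55: acc |= 55<<0 -> acc=55 shift=7 [end]
Varint 1: bytes[0:1] = 37 -> value 55 (1 byte(s))
  byte[1]=0x5E cont=0 payload=0x5E=94: acc |= 94<<0 -> acc=94 shift=7 [end]
Varint 2: bytes[1:2] = 5E -> value 94 (1 byte(s))
  byte[2]=0x57 cont=0 payload=0x57=87: acc |= 87<<0 -> acc=87 shift=7 [end]
Varint 3: bytes[2:3] = 57 -> value 87 (1 byte(s))
  byte[3]=0x8C cont=1 payload=0x0C=12: acc |= 12<<0 -> acc=12 shift=7
  byte[4]=0x57 cont=0 payload=0x57=87: acc |= 87<<7 -> acc=11148 shift=14 [end]
Varint 4: bytes[3:5] = 8C 57 -> value 11148 (2 byte(s))
  byte[5]=0xD3 cont=1 payload=0x53=83: acc |= 83<<0 -> acc=83 shift=7
  byte[6]=0x91 cont=1 payload=0x11=17: acc |= 17<<7 -> acc=2259 shift=14
  byte[7]=0xB1 cont=1 payload=0x31=49: acc |= 49<<14 -> acc=805075 shift=21
  byte[8]=0x6A cont=0 payload=0x6A=106: acc |= 106<<21 -> acc=223103187 shift=28 [end]
Varint 5: bytes[5:9] = D3 91 B1 6A -> value 223103187 (4 byte(s))

Answer: 5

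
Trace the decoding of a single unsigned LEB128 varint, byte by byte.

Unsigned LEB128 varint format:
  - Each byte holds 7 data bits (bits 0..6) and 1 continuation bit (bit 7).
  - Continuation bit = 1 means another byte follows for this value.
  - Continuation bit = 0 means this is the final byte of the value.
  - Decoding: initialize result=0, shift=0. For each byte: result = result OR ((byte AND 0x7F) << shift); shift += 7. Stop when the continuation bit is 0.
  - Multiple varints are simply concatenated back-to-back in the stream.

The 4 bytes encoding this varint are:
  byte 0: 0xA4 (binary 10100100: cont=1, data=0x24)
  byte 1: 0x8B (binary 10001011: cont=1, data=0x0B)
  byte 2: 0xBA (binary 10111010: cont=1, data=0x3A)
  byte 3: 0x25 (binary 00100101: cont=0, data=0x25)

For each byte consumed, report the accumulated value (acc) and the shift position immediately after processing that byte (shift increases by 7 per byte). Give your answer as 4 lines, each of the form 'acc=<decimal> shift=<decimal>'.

Answer: acc=36 shift=7
acc=1444 shift=14
acc=951716 shift=21
acc=78546340 shift=28

Derivation:
byte 0=0xA4: payload=0x24=36, contrib = 36<<0 = 36; acc -> 36, shift -> 7
byte 1=0x8B: payload=0x0B=11, contrib = 11<<7 = 1408; acc -> 1444, shift -> 14
byte 2=0xBA: payload=0x3A=58, contrib = 58<<14 = 950272; acc -> 951716, shift -> 21
byte 3=0x25: payload=0x25=37, contrib = 37<<21 = 77594624; acc -> 78546340, shift -> 28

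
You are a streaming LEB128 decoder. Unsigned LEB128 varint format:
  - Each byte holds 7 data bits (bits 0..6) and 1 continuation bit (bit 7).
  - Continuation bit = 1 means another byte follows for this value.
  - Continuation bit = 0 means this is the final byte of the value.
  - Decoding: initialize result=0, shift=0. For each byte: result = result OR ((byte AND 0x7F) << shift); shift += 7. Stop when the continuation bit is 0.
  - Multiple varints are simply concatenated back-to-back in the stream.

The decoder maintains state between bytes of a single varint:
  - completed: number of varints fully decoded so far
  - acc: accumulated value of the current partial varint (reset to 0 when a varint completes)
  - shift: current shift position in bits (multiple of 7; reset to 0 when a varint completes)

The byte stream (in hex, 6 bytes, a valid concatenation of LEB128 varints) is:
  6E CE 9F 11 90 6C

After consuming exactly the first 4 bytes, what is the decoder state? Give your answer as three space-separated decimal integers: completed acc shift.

byte[0]=0x6E cont=0 payload=0x6E: varint #1 complete (value=110); reset -> completed=1 acc=0 shift=0
byte[1]=0xCE cont=1 payload=0x4E: acc |= 78<<0 -> completed=1 acc=78 shift=7
byte[2]=0x9F cont=1 payload=0x1F: acc |= 31<<7 -> completed=1 acc=4046 shift=14
byte[3]=0x11 cont=0 payload=0x11: varint #2 complete (value=282574); reset -> completed=2 acc=0 shift=0

Answer: 2 0 0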